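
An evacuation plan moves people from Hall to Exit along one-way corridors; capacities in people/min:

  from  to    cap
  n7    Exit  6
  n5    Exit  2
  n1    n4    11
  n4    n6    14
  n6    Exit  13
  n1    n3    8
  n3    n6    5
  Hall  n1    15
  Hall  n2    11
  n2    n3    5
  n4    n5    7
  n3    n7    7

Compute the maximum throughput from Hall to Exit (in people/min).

Augment Hall→n1→n3→n6→Exit: bottleneck 5, flow now 5.
Augment Hall→n1→n3→n7→Exit: bottleneck 3, flow now 8.
Augment Hall→n1→n4→n5→Exit: bottleneck 2, flow now 10.
Augment Hall→n1→n4→n6→Exit: bottleneck 5, flow now 15.
Augment Hall→n2→n3→n7→Exit: bottleneck 3, flow now 18.
Augment Hall→n2→n3→n1→n4→n6→Exit: bottleneck 2, flow now 20. (uses reverse residual edge)
No augmenting path remains; maximum flow = 20.
In the residual graph, reachable from Hall: {Hall, n2}.
Min-cut edges: Hall→n1 (15), n2→n3 (5); capacity 15 + 5 = 20.
This cut is saturated, so no flow can exceed 20.

20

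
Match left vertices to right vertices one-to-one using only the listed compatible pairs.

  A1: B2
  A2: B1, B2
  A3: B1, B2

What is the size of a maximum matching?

Unit-capacity flow: source→left, listed edges, right→sink; max matching = max flow.
Augmenting path A1→B2 (+1); matched 1.
Augmenting path A2→B1 (+1); matched 2.
No augmenting path remains; maximum matching = 2.
König certificate: {B1, B2} is a vertex cover of size 2 (every listed pair touches it), so no matching can be larger.

2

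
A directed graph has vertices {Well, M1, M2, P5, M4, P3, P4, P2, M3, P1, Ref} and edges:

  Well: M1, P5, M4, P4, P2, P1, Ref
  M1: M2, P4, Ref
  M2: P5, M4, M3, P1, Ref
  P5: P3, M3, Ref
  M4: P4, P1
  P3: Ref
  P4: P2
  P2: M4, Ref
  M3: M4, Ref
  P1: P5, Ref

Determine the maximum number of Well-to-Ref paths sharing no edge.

Assign every edge capacity 1; by Menger, the answer equals the max flow.
Path Well→Ref (+1); total 1.
Path Well→M1→Ref (+1); total 2.
Path Well→P5→Ref (+1); total 3.
Path Well→P2→Ref (+1); total 4.
Path Well→P1→Ref (+1); total 5.
Path Well→M4→P1→P5→P3→Ref (+1); total 6.
No residual Well→Ref path; max flow = 6.
Certifying cut of size 6: {M4→P1, P2→Ref, Well→M1, Well→P1, Well→P5, Well→Ref}.

6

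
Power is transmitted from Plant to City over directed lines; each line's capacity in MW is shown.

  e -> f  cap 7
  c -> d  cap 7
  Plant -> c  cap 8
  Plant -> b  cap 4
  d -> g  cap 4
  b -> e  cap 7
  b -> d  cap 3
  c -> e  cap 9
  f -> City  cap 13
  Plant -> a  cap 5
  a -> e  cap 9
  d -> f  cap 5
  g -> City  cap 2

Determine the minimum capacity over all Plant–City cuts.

14

Augment Plant→a→e→f→City: bottleneck 5, flow now 5.
Augment Plant→b→d→f→City: bottleneck 3, flow now 8.
Augment Plant→b→e→f→City: bottleneck 1, flow now 9.
Augment Plant→c→d→f→City: bottleneck 2, flow now 11.
Augment Plant→c→d→g→City: bottleneck 2, flow now 13.
Augment Plant→c→e→f→City: bottleneck 1, flow now 14.
No augmenting path remains; maximum flow = 14.
By max-flow min-cut, the minimum cut capacity equals the max flow.
In the residual graph, reachable from Plant: {Plant, a, b, c, d, e, g}.
Min-cut edges: d→f (5), e→f (7), g→City (2); capacity 5 + 7 + 2 = 14.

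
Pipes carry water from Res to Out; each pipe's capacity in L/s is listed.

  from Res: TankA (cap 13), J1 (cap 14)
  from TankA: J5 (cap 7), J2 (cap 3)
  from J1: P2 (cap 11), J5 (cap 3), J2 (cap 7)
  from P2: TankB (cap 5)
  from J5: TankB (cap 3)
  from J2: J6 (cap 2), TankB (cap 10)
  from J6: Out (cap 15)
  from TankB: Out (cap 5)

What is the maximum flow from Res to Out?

Augment Res→TankA→J5→TankB→Out: bottleneck 3, flow now 3.
Augment Res→TankA→J2→J6→Out: bottleneck 2, flow now 5.
Augment Res→TankA→J2→TankB→Out: bottleneck 1, flow now 6.
Augment Res→J1→P2→TankB→Out: bottleneck 1, flow now 7.
No augmenting path remains; maximum flow = 7.
In the residual graph, reachable from Res: {Res, TankA, J1, P2, J5, J2, TankB}.
Min-cut edges: J2→J6 (2), TankB→Out (5); capacity 2 + 5 = 7.
This cut is saturated, so no flow can exceed 7.

7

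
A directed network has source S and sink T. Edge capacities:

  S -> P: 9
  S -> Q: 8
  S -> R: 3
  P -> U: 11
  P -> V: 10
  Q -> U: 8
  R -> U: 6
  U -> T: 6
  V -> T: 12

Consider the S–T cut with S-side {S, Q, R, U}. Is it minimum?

Yes — it is a minimum cut (capacity 15).

Given cut capacity: 9 + 6 = 15.
Augment S→P→U→T: bottleneck 6, flow now 6.
Augment S→P→V→T: bottleneck 3, flow now 9.
Augment S→Q→U→P→V→T: bottleneck 6, flow now 15. (uses reverse residual edge)
No augmenting path remains; maximum flow = 15.
Cut capacity 15 equals the max flow, so it is a minimum cut.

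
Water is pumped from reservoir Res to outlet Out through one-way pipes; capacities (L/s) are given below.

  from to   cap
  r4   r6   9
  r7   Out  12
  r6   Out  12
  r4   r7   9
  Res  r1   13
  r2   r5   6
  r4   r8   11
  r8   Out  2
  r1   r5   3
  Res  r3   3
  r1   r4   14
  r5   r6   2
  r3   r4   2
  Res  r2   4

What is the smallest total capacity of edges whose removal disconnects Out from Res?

Augment Res→r1→r4→r6→Out: bottleneck 9, flow now 9.
Augment Res→r1→r4→r7→Out: bottleneck 4, flow now 13.
Augment Res→r2→r5→r6→Out: bottleneck 2, flow now 15.
Augment Res→r3→r4→r7→Out: bottleneck 2, flow now 17.
No augmenting path remains; maximum flow = 17.
By max-flow min-cut, the minimum cut capacity equals the max flow.
In the residual graph, reachable from Res: {Res, r2, r3, r5}.
Min-cut edges: Res→r1 (13), r3→r4 (2), r5→r6 (2); capacity 13 + 2 + 2 = 17.

17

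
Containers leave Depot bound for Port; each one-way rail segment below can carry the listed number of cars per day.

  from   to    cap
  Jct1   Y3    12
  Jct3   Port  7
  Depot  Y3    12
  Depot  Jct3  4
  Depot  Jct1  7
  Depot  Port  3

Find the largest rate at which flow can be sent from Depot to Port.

7

Augment Depot→Port: bottleneck 3, flow now 3.
Augment Depot→Jct3→Port: bottleneck 4, flow now 7.
No augmenting path remains; maximum flow = 7.
In the residual graph, reachable from Depot: {Depot, Jct1, Y3}.
Min-cut edges: Depot→Jct3 (4), Depot→Port (3); capacity 4 + 3 = 7.
This cut is saturated, so no flow can exceed 7.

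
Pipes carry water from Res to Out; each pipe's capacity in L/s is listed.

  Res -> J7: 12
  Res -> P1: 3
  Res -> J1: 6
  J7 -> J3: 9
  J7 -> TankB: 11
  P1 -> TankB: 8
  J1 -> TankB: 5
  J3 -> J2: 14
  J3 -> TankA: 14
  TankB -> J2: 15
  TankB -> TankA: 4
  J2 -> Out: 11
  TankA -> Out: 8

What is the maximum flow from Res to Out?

Augment Res→J7→J3→J2→Out: bottleneck 9, flow now 9.
Augment Res→J7→TankB→J2→Out: bottleneck 2, flow now 11.
Augment Res→J7→TankB→TankA→Out: bottleneck 1, flow now 12.
Augment Res→P1→TankB→TankA→Out: bottleneck 3, flow now 15.
Augment Res→J1→TankB→J2→J3→TankA→Out: bottleneck 4, flow now 19. (uses reverse residual edge)
No augmenting path remains; maximum flow = 19.
In the residual graph, reachable from Res: {Res, J7, P1, J1, J3, TankB, J2, TankA}.
Min-cut edges: J2→Out (11), TankA→Out (8); capacity 11 + 8 = 19.
This cut is saturated, so no flow can exceed 19.

19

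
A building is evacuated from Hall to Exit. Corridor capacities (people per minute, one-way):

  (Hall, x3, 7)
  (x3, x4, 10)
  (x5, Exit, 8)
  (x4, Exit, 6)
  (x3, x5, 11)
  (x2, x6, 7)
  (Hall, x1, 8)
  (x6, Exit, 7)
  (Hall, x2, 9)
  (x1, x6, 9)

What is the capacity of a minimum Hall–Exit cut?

14

Augment Hall→x1→x6→Exit: bottleneck 7, flow now 7.
Augment Hall→x3→x4→Exit: bottleneck 6, flow now 13.
Augment Hall→x3→x5→Exit: bottleneck 1, flow now 14.
No augmenting path remains; maximum flow = 14.
By max-flow min-cut, the minimum cut capacity equals the max flow.
In the residual graph, reachable from Hall: {Hall, x1, x2, x6}.
Min-cut edges: Hall→x3 (7), x6→Exit (7); capacity 7 + 7 = 14.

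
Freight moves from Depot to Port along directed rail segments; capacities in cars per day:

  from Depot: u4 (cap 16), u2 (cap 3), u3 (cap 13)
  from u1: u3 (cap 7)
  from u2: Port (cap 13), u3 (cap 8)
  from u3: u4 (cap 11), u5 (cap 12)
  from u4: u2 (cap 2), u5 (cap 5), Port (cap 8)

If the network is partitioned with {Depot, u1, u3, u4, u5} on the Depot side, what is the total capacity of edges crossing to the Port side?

13

Edges leaving {Depot, u1, u3, u4, u5}: Depot→u2 (3), u4→u2 (2), u4→Port (8).
Cut capacity = 3 + 2 + 8 = 13.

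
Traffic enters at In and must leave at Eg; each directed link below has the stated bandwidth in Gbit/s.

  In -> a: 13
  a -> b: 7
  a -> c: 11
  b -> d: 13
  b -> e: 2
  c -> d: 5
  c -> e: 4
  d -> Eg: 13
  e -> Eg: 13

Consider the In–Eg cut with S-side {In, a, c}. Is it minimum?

No — its capacity is 16, but the minimum cut has capacity 13.

Given cut capacity: 7 + 5 + 4 = 16.
Augment In→a→b→d→Eg: bottleneck 7, flow now 7.
Augment In→a→c→d→Eg: bottleneck 5, flow now 12.
Augment In→a→c→e→Eg: bottleneck 1, flow now 13.
No augmenting path remains; maximum flow = 13.
In the residual graph, reachable from In: {In}.
Min-cut edges: In→a (13); capacity 13 = 13.
Cut capacity 16 exceeds the max flow 13, so it is not minimum.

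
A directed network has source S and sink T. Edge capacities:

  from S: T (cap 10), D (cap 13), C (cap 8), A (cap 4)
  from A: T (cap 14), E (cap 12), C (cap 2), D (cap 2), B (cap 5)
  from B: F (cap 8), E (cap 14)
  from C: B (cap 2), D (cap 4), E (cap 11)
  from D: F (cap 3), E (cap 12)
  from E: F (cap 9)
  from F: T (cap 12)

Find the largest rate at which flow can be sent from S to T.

26

Augment S→T: bottleneck 10, flow now 10.
Augment S→A→T: bottleneck 4, flow now 14.
Augment S→D→F→T: bottleneck 3, flow now 17.
Augment S→C→B→F→T: bottleneck 2, flow now 19.
Augment S→C→E→F→T: bottleneck 6, flow now 25.
Augment S→D→E→F→T: bottleneck 1, flow now 26.
No augmenting path remains; maximum flow = 26.
In the residual graph, reachable from S: {S, B, C, D, E, F}.
Min-cut edges: S→A (4), S→T (10), F→T (12); capacity 4 + 10 + 12 = 26.
This cut is saturated, so no flow can exceed 26.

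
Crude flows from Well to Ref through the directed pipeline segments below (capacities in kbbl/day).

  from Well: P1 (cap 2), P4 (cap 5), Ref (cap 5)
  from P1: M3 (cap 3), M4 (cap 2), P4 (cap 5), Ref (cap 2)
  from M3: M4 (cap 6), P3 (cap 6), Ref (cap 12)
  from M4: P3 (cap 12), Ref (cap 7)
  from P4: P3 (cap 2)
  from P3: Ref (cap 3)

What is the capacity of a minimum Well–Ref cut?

9

Augment Well→Ref: bottleneck 5, flow now 5.
Augment Well→P1→Ref: bottleneck 2, flow now 7.
Augment Well→P4→P3→Ref: bottleneck 2, flow now 9.
No augmenting path remains; maximum flow = 9.
By max-flow min-cut, the minimum cut capacity equals the max flow.
In the residual graph, reachable from Well: {Well, P4}.
Min-cut edges: Well→P1 (2), Well→Ref (5), P4→P3 (2); capacity 2 + 5 + 2 = 9.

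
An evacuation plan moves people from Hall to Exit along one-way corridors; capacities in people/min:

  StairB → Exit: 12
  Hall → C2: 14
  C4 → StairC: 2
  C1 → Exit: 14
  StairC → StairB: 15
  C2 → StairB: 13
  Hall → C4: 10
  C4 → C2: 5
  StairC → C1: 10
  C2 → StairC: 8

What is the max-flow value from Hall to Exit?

21

Augment Hall→C2→StairB→Exit: bottleneck 12, flow now 12.
Augment Hall→C2→StairC→C1→Exit: bottleneck 2, flow now 14.
Augment Hall→C4→StairC→C1→Exit: bottleneck 2, flow now 16.
Augment Hall→C4→C2→StairC→C1→Exit: bottleneck 5, flow now 21.
No augmenting path remains; maximum flow = 21.
In the residual graph, reachable from Hall: {Hall, C4}.
Min-cut edges: Hall→C2 (14), C4→C2 (5), C4→StairC (2); capacity 14 + 5 + 2 = 21.
This cut is saturated, so no flow can exceed 21.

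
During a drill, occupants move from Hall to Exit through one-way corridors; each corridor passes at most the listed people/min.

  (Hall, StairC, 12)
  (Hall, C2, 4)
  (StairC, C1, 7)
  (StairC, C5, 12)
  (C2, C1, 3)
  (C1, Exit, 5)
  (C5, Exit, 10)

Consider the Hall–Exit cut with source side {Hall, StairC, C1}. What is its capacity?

Edges leaving {Hall, StairC, C1}: Hall→C2 (4), StairC→C5 (12), C1→Exit (5).
Cut capacity = 4 + 12 + 5 = 21.

21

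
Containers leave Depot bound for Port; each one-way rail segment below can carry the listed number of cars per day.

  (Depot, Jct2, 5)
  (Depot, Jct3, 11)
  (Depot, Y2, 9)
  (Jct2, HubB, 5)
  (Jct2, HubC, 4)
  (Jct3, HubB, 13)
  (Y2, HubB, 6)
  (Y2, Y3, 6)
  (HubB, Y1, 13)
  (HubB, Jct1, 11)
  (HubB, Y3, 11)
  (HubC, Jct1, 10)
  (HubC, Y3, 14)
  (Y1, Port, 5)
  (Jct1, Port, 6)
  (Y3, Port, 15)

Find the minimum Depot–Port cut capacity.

25

Augment Depot→Y2→Y3→Port: bottleneck 6, flow now 6.
Augment Depot→Jct2→HubB→Y1→Port: bottleneck 5, flow now 11.
Augment Depot→Jct3→HubB→Jct1→Port: bottleneck 6, flow now 17.
Augment Depot→Jct3→HubB→Y3→Port: bottleneck 5, flow now 22.
Augment Depot→Y2→HubB→Y3→Port: bottleneck 3, flow now 25.
No augmenting path remains; maximum flow = 25.
By max-flow min-cut, the minimum cut capacity equals the max flow.
In the residual graph, reachable from Depot: {Depot}.
Min-cut edges: Depot→Jct2 (5), Depot→Jct3 (11), Depot→Y2 (9); capacity 5 + 11 + 9 = 25.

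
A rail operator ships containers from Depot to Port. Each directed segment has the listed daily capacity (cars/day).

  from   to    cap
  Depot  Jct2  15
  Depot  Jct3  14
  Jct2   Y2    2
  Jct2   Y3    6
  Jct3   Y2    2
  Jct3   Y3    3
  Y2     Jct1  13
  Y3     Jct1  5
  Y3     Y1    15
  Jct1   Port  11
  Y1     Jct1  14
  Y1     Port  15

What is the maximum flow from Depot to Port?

13

Augment Depot→Jct2→Y2→Jct1→Port: bottleneck 2, flow now 2.
Augment Depot→Jct2→Y3→Jct1→Port: bottleneck 5, flow now 7.
Augment Depot→Jct2→Y3→Y1→Port: bottleneck 1, flow now 8.
Augment Depot→Jct3→Y2→Jct1→Port: bottleneck 2, flow now 10.
Augment Depot→Jct3→Y3→Y1→Port: bottleneck 3, flow now 13.
No augmenting path remains; maximum flow = 13.
In the residual graph, reachable from Depot: {Depot, Jct2, Jct3}.
Min-cut edges: Jct2→Y2 (2), Jct2→Y3 (6), Jct3→Y2 (2), Jct3→Y3 (3); capacity 2 + 6 + 2 + 3 = 13.
This cut is saturated, so no flow can exceed 13.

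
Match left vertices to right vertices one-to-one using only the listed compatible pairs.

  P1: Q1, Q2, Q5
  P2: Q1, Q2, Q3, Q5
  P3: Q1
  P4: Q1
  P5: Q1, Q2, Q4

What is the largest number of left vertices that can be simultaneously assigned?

Unit-capacity flow: source→left, listed edges, right→sink; max matching = max flow.
Augmenting path P1→Q1 (+1); matched 1.
Augmenting path P2→Q2 (+1); matched 2.
Augmenting path P5→Q4 (+1); matched 3.
Augmenting path P3→Q1→P1→Q5 (+1); matched 4.
No augmenting path remains; maximum matching = 4.
König certificate: {P1, P2, P5, Q1} is a vertex cover of size 4 (every listed pair touches it), so no matching can be larger.

4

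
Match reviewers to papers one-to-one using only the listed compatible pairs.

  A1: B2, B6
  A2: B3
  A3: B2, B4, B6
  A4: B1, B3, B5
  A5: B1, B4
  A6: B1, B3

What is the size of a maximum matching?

Unit-capacity flow: source→left, listed edges, right→sink; max matching = max flow.
Augmenting path A1→B2 (+1); matched 1.
Augmenting path A2→B3 (+1); matched 2.
Augmenting path A3→B4 (+1); matched 3.
Augmenting path A4→B1 (+1); matched 4.
Augmenting path A5→B1→A4→B5 (+1); matched 5.
Augmenting path A6→B1→A5→B4→A3→B6 (+1); matched 6.
No augmenting path remains; maximum matching = 6.
König certificate: {A1, A2, A3, A4, A5, A6} is a vertex cover of size 6 (every listed pair touches it), so no matching can be larger.

6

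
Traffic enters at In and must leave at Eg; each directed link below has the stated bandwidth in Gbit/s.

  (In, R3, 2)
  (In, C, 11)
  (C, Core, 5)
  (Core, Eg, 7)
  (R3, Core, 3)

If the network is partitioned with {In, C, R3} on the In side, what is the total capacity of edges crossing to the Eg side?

Edges leaving {In, C, R3}: C→Core (5), R3→Core (3).
Cut capacity = 5 + 3 = 8.

8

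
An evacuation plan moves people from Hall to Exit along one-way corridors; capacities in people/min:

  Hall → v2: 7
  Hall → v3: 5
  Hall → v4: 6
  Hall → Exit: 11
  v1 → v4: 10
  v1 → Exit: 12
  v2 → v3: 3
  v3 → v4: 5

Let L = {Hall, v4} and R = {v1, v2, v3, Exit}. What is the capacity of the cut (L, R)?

Edges leaving {Hall, v4}: Hall→v2 (7), Hall→v3 (5), Hall→Exit (11).
Cut capacity = 7 + 5 + 11 = 23.

23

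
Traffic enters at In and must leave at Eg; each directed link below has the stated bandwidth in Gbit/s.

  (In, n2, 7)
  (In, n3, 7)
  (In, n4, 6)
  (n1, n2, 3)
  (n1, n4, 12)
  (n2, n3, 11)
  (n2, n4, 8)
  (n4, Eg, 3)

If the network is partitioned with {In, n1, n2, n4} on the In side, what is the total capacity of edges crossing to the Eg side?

21

Edges leaving {In, n1, n2, n4}: In→n3 (7), n2→n3 (11), n4→Eg (3).
Cut capacity = 7 + 11 + 3 = 21.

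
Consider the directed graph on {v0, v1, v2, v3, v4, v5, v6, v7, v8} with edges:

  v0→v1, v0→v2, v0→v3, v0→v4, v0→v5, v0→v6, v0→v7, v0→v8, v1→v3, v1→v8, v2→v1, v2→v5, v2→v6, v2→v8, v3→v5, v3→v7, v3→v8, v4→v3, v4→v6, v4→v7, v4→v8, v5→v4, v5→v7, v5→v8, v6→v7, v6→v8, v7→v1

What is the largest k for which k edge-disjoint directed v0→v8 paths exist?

7

Assign every edge capacity 1; by Menger, the answer equals the max flow.
Path v0→v8 (+1); total 1.
Path v0→v1→v8 (+1); total 2.
Path v0→v2→v8 (+1); total 3.
Path v0→v3→v8 (+1); total 4.
Path v0→v4→v8 (+1); total 5.
Path v0→v5→v8 (+1); total 6.
Path v0→v6→v8 (+1); total 7.
No residual v0→v8 path; max flow = 7.
Certifying cut of size 7: {v0→v2, v0→v8, v1→v8, v3→v8, v4→v8, v5→v8, v6→v8}.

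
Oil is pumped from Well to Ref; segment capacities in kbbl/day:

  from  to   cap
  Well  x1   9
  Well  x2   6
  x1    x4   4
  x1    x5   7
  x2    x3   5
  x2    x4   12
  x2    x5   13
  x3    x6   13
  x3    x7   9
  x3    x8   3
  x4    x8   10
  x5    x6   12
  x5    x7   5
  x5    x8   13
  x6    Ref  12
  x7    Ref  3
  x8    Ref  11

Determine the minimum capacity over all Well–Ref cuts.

Augment Well→x1→x4→x8→Ref: bottleneck 4, flow now 4.
Augment Well→x1→x5→x6→Ref: bottleneck 5, flow now 9.
Augment Well→x2→x3→x6→Ref: bottleneck 5, flow now 14.
Augment Well→x2→x4→x8→Ref: bottleneck 1, flow now 15.
No augmenting path remains; maximum flow = 15.
By max-flow min-cut, the minimum cut capacity equals the max flow.
In the residual graph, reachable from Well: {Well}.
Min-cut edges: Well→x1 (9), Well→x2 (6); capacity 9 + 6 = 15.

15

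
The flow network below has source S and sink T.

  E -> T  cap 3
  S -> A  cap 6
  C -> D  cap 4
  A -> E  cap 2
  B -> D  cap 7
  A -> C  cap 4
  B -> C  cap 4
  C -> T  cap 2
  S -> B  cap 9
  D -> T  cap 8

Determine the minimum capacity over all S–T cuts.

12

Augment S→A→C→T: bottleneck 2, flow now 2.
Augment S→A→E→T: bottleneck 2, flow now 4.
Augment S→B→D→T: bottleneck 7, flow now 11.
Augment S→A→C→D→T: bottleneck 1, flow now 12.
No augmenting path remains; maximum flow = 12.
By max-flow min-cut, the minimum cut capacity equals the max flow.
In the residual graph, reachable from S: {S, A, B, C, D}.
Min-cut edges: A→E (2), C→T (2), D→T (8); capacity 2 + 2 + 8 = 12.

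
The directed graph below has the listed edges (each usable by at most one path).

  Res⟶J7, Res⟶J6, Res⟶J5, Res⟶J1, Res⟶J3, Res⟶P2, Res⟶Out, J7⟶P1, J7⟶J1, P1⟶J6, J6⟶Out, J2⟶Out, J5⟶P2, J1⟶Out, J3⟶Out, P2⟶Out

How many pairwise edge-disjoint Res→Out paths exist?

Assign every edge capacity 1; by Menger, the answer equals the max flow.
Path Res→Out (+1); total 1.
Path Res→J6→Out (+1); total 2.
Path Res→J1→Out (+1); total 3.
Path Res→J3→Out (+1); total 4.
Path Res→P2→Out (+1); total 5.
No residual Res→Out path; max flow = 5.
Certifying cut of size 5: {J1→Out, J6→Out, P2→Out, Res→J3, Res→Out}.

5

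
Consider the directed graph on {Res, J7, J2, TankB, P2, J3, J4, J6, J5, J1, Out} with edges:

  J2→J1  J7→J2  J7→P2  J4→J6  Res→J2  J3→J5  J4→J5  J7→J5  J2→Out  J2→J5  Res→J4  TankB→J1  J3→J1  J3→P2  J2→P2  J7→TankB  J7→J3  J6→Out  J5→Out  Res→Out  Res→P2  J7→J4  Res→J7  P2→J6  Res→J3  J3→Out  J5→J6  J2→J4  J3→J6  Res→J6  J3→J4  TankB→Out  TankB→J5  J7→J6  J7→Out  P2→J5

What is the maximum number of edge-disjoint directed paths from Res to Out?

Assign every edge capacity 1; by Menger, the answer equals the max flow.
Path Res→Out (+1); total 1.
Path Res→J7→Out (+1); total 2.
Path Res→J2→Out (+1); total 3.
Path Res→J3→Out (+1); total 4.
Path Res→J6→Out (+1); total 5.
Path Res→P2→J5→Out (+1); total 6.
No residual Res→Out path; max flow = 6.
Certifying cut of size 6: {J5→Out, J6→Out, Res→J2, Res→J3, Res→J7, Res→Out}.

6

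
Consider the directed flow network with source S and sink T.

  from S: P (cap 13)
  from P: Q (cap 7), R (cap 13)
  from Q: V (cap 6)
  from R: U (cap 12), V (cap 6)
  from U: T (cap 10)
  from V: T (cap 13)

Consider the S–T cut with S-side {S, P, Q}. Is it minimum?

Given cut capacity: 13 + 6 = 19.
Augment S→P→Q→V→T: bottleneck 6, flow now 6.
Augment S→P→R→U→T: bottleneck 7, flow now 13.
No augmenting path remains; maximum flow = 13.
In the residual graph, reachable from S: {S}.
Min-cut edges: S→P (13); capacity 13 = 13.
Cut capacity 19 exceeds the max flow 13, so it is not minimum.

No — its capacity is 19, but the minimum cut has capacity 13.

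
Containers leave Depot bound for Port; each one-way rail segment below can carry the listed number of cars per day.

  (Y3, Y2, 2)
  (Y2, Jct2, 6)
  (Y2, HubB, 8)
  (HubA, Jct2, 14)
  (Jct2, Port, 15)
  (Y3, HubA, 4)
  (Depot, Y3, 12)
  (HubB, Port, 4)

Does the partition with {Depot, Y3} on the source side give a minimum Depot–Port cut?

Given cut capacity: 4 + 2 = 6.
Augment Depot→Y3→HubA→Jct2→Port: bottleneck 4, flow now 4.
Augment Depot→Y3→Y2→HubB→Port: bottleneck 2, flow now 6.
No augmenting path remains; maximum flow = 6.
Cut capacity 6 equals the max flow, so it is a minimum cut.

Yes — it is a minimum cut (capacity 6).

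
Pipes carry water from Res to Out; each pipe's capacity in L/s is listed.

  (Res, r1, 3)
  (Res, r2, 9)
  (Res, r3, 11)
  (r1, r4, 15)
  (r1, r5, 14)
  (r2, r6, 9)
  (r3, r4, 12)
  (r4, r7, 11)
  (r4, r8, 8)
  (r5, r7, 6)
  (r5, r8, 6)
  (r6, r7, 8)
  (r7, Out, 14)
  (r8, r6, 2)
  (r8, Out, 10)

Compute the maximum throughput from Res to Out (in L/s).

22

Augment Res→r1→r4→r7→Out: bottleneck 3, flow now 3.
Augment Res→r2→r6→r7→Out: bottleneck 8, flow now 11.
Augment Res→r3→r4→r7→Out: bottleneck 3, flow now 14.
Augment Res→r3→r4→r8→Out: bottleneck 8, flow now 22.
No augmenting path remains; maximum flow = 22.
In the residual graph, reachable from Res: {Res, r2, r6}.
Min-cut edges: Res→r1 (3), Res→r3 (11), r6→r7 (8); capacity 3 + 11 + 8 = 22.
This cut is saturated, so no flow can exceed 22.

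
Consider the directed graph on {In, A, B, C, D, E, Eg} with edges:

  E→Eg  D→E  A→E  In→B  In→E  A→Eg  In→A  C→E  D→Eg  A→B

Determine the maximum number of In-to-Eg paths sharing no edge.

Assign every edge capacity 1; by Menger, the answer equals the max flow.
Path In→A→Eg (+1); total 1.
Path In→E→Eg (+1); total 2.
No residual In→Eg path; max flow = 2.
Certifying cut of size 2: {In→A, In→E}.

2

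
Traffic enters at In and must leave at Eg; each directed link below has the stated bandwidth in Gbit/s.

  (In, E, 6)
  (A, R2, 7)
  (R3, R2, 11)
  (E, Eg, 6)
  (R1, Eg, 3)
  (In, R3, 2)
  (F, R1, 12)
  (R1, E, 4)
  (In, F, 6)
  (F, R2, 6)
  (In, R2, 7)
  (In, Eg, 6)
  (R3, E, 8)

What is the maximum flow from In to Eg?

Augment In→Eg: bottleneck 6, flow now 6.
Augment In→E→Eg: bottleneck 6, flow now 12.
Augment In→F→R1→Eg: bottleneck 3, flow now 15.
No augmenting path remains; maximum flow = 15.
In the residual graph, reachable from In: {In, R3, F, R1, E, R2}.
Min-cut edges: In→Eg (6), R1→Eg (3), E→Eg (6); capacity 6 + 3 + 6 = 15.
This cut is saturated, so no flow can exceed 15.

15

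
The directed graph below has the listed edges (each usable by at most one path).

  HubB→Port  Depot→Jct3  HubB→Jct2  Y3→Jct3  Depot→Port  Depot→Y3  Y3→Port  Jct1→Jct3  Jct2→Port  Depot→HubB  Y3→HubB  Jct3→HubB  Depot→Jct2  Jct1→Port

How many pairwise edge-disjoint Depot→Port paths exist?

Assign every edge capacity 1; by Menger, the answer equals the max flow.
Path Depot→Port (+1); total 1.
Path Depot→Y3→Port (+1); total 2.
Path Depot→Jct2→Port (+1); total 3.
Path Depot→HubB→Port (+1); total 4.
No residual Depot→Port path; max flow = 4.
Certifying cut of size 4: {Depot→Port, Depot→Y3, HubB→Port, Jct2→Port}.

4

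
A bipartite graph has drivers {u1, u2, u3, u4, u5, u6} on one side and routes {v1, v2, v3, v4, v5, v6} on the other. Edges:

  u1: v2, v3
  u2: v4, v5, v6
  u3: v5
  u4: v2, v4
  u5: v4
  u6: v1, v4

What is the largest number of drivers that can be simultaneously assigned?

Unit-capacity flow: source→left, listed edges, right→sink; max matching = max flow.
Augmenting path u1→v2 (+1); matched 1.
Augmenting path u2→v4 (+1); matched 2.
Augmenting path u3→v5 (+1); matched 3.
Augmenting path u6→v1 (+1); matched 4.
Augmenting path u4→v2→u1→v3 (+1); matched 5.
Augmenting path u5→v4→u2→v6 (+1); matched 6.
No augmenting path remains; maximum matching = 6.
König certificate: {u1, u2, u3, u4, u5, u6} is a vertex cover of size 6 (every listed pair touches it), so no matching can be larger.

6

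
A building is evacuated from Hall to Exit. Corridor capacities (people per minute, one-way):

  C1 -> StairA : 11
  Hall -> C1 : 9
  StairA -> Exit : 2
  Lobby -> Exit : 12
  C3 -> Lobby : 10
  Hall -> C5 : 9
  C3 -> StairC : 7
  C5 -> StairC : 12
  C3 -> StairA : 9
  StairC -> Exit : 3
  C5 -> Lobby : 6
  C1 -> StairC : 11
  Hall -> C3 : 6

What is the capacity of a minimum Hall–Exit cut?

17

Augment Hall→C5→StairC→Exit: bottleneck 3, flow now 3.
Augment Hall→C5→Lobby→Exit: bottleneck 6, flow now 9.
Augment Hall→C3→StairA→Exit: bottleneck 2, flow now 11.
Augment Hall→C3→Lobby→Exit: bottleneck 4, flow now 15.
Augment Hall→C1→StairA→C3→Lobby→Exit: bottleneck 2, flow now 17. (uses reverse residual edge)
No augmenting path remains; maximum flow = 17.
By max-flow min-cut, the minimum cut capacity equals the max flow.
In the residual graph, reachable from Hall: {Hall, C5, C1, StairC, StairA}.
Min-cut edges: Hall→C3 (6), C5→Lobby (6), StairC→Exit (3), StairA→Exit (2); capacity 6 + 6 + 3 + 2 = 17.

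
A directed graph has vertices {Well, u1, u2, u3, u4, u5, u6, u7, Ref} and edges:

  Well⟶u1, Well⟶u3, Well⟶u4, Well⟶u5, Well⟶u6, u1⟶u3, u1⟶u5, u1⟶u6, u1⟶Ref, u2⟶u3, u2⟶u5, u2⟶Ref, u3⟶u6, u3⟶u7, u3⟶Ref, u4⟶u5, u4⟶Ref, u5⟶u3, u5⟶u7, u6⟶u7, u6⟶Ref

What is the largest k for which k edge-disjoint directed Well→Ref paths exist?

4

Assign every edge capacity 1; by Menger, the answer equals the max flow.
Path Well→u1→Ref (+1); total 1.
Path Well→u3→Ref (+1); total 2.
Path Well→u4→Ref (+1); total 3.
Path Well→u6→Ref (+1); total 4.
No residual Well→Ref path; max flow = 4.
Certifying cut of size 4: {Well→u1, Well→u4, u3→Ref, u6→Ref}.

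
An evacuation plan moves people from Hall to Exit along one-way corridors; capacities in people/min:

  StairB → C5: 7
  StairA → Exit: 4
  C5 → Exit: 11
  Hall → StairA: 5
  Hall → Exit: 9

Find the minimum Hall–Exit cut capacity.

13

Augment Hall→Exit: bottleneck 9, flow now 9.
Augment Hall→StairA→Exit: bottleneck 4, flow now 13.
No augmenting path remains; maximum flow = 13.
By max-flow min-cut, the minimum cut capacity equals the max flow.
In the residual graph, reachable from Hall: {Hall, StairA}.
Min-cut edges: Hall→Exit (9), StairA→Exit (4); capacity 9 + 4 = 13.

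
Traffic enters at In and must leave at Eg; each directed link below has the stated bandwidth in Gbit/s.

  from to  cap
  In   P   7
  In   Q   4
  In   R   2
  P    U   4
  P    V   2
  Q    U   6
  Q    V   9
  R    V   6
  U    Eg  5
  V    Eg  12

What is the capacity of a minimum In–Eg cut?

12

Augment In→P→U→Eg: bottleneck 4, flow now 4.
Augment In→P→V→Eg: bottleneck 2, flow now 6.
Augment In→Q→U→Eg: bottleneck 1, flow now 7.
Augment In→Q→V→Eg: bottleneck 3, flow now 10.
Augment In→R→V→Eg: bottleneck 2, flow now 12.
No augmenting path remains; maximum flow = 12.
By max-flow min-cut, the minimum cut capacity equals the max flow.
In the residual graph, reachable from In: {In, P}.
Min-cut edges: In→Q (4), In→R (2), P→U (4), P→V (2); capacity 4 + 2 + 4 + 2 = 12.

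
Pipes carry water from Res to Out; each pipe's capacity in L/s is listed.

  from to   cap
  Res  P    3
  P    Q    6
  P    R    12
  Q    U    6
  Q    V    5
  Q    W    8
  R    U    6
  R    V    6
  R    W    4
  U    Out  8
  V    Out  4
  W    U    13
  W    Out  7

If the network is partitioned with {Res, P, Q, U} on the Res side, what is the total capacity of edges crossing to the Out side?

33

Edges leaving {Res, P, Q, U}: P→R (12), Q→V (5), Q→W (8), U→Out (8).
Cut capacity = 12 + 5 + 8 + 8 = 33.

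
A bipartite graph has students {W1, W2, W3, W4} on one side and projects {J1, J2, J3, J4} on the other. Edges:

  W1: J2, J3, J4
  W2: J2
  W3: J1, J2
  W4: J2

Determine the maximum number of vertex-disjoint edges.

3

Unit-capacity flow: source→left, listed edges, right→sink; max matching = max flow.
Augmenting path W1→J2 (+1); matched 1.
Augmenting path W3→J1 (+1); matched 2.
Augmenting path W2→J2→W1→J3 (+1); matched 3.
No augmenting path remains; maximum matching = 3.
König certificate: {W1, W3, J2} is a vertex cover of size 3 (every listed pair touches it), so no matching can be larger.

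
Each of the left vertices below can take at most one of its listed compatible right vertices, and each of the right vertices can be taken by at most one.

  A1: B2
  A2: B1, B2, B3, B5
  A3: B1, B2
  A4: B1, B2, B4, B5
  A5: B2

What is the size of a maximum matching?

4

Unit-capacity flow: source→left, listed edges, right→sink; max matching = max flow.
Augmenting path A1→B2 (+1); matched 1.
Augmenting path A2→B1 (+1); matched 2.
Augmenting path A4→B4 (+1); matched 3.
Augmenting path A3→B1→A2→B3 (+1); matched 4.
No augmenting path remains; maximum matching = 4.
König certificate: {A2, A3, A4, B2} is a vertex cover of size 4 (every listed pair touches it), so no matching can be larger.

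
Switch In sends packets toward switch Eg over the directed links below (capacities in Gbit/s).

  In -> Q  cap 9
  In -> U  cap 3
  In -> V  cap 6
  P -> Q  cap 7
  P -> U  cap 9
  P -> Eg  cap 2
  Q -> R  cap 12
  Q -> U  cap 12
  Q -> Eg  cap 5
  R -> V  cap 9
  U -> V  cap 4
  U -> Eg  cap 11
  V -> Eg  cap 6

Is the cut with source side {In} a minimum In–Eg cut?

Yes — it is a minimum cut (capacity 18).

Given cut capacity: 9 + 3 + 6 = 18.
Augment In→Q→Eg: bottleneck 5, flow now 5.
Augment In→U→Eg: bottleneck 3, flow now 8.
Augment In→V→Eg: bottleneck 6, flow now 14.
Augment In→Q→U→Eg: bottleneck 4, flow now 18.
No augmenting path remains; maximum flow = 18.
Cut capacity 18 equals the max flow, so it is a minimum cut.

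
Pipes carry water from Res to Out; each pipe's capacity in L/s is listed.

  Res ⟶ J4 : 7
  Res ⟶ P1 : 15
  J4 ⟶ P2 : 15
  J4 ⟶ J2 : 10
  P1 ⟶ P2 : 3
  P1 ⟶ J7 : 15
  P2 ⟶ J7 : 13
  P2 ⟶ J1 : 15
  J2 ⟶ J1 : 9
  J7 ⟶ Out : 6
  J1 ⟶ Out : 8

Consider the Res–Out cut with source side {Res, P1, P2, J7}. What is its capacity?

Edges leaving {Res, P1, P2, J7}: Res→J4 (7), P2→J1 (15), J7→Out (6).
Cut capacity = 7 + 15 + 6 = 28.

28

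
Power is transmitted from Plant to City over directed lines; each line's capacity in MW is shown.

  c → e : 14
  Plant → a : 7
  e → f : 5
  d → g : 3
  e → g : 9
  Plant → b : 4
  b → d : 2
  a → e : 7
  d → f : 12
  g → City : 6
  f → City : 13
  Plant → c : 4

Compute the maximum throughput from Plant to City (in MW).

13

Augment Plant→a→e→f→City: bottleneck 5, flow now 5.
Augment Plant→a→e→g→City: bottleneck 2, flow now 7.
Augment Plant→b→d→f→City: bottleneck 2, flow now 9.
Augment Plant→c→e→g→City: bottleneck 4, flow now 13.
No augmenting path remains; maximum flow = 13.
In the residual graph, reachable from Plant: {Plant, b}.
Min-cut edges: Plant→a (7), Plant→c (4), b→d (2); capacity 7 + 4 + 2 = 13.
This cut is saturated, so no flow can exceed 13.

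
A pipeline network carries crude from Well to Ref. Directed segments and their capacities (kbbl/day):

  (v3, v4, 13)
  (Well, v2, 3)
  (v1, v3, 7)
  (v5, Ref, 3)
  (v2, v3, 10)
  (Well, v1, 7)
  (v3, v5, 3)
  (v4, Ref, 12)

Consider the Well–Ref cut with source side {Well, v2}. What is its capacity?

17

Edges leaving {Well, v2}: Well→v1 (7), v2→v3 (10).
Cut capacity = 7 + 10 = 17.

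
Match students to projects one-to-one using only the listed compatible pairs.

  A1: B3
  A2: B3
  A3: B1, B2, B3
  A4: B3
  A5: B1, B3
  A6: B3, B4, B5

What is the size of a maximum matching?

4

Unit-capacity flow: source→left, listed edges, right→sink; max matching = max flow.
Augmenting path A1→B3 (+1); matched 1.
Augmenting path A3→B1 (+1); matched 2.
Augmenting path A6→B4 (+1); matched 3.
Augmenting path A5→B1→A3→B2 (+1); matched 4.
No augmenting path remains; maximum matching = 4.
König certificate: {A3, A5, A6, B3} is a vertex cover of size 4 (every listed pair touches it), so no matching can be larger.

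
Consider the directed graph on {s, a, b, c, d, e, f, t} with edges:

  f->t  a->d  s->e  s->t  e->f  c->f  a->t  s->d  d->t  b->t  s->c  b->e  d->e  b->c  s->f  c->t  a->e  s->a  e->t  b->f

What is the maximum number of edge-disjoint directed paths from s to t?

6

Assign every edge capacity 1; by Menger, the answer equals the max flow.
Path s→t (+1); total 1.
Path s→a→t (+1); total 2.
Path s→c→t (+1); total 3.
Path s→d→t (+1); total 4.
Path s→e→t (+1); total 5.
Path s→f→t (+1); total 6.
No residual s→t path; max flow = 6.
Certifying cut of size 6: {s→a, s→c, s→d, s→e, s→f, s→t}.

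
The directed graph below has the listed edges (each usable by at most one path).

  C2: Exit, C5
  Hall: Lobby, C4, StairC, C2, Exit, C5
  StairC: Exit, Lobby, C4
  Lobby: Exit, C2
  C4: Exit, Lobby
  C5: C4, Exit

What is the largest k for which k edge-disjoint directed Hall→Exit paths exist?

Assign every edge capacity 1; by Menger, the answer equals the max flow.
Path Hall→Exit (+1); total 1.
Path Hall→C4→Exit (+1); total 2.
Path Hall→StairC→Exit (+1); total 3.
Path Hall→Lobby→Exit (+1); total 4.
Path Hall→C2→Exit (+1); total 5.
Path Hall→C5→Exit (+1); total 6.
No residual Hall→Exit path; max flow = 6.
Certifying cut of size 6: {Hall→C2, Hall→C4, Hall→C5, Hall→Exit, Hall→Lobby, Hall→StairC}.

6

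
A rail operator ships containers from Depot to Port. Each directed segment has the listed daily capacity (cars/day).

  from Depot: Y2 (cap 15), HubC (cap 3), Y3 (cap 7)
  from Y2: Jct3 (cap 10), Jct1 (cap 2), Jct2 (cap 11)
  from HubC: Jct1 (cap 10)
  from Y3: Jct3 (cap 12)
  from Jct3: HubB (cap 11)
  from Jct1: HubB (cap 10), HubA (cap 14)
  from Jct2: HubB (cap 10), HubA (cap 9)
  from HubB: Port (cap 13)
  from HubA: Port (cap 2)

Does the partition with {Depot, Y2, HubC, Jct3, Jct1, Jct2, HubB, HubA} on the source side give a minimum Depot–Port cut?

Given cut capacity: 7 + 13 + 2 = 22.
Augment Depot→Y2→Jct3→HubB→Port: bottleneck 10, flow now 10.
Augment Depot→Y2→Jct1→HubB→Port: bottleneck 2, flow now 12.
Augment Depot→Y2→Jct2→HubB→Port: bottleneck 1, flow now 13.
Augment Depot→Y2→Jct2→HubA→Port: bottleneck 2, flow now 15.
No augmenting path remains; maximum flow = 15.
In the residual graph, reachable from Depot: {Depot, Y2, HubC, Y3, Jct3, Jct1, Jct2, HubB, HubA}.
Min-cut edges: HubB→Port (13), HubA→Port (2); capacity 13 + 2 = 15.
Cut capacity 22 exceeds the max flow 15, so it is not minimum.

No — its capacity is 22, but the minimum cut has capacity 15.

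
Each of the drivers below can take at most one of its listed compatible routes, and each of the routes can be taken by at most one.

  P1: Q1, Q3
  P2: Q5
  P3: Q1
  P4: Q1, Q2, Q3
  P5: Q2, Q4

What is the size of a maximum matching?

Unit-capacity flow: source→left, listed edges, right→sink; max matching = max flow.
Augmenting path P1→Q1 (+1); matched 1.
Augmenting path P2→Q5 (+1); matched 2.
Augmenting path P4→Q2 (+1); matched 3.
Augmenting path P5→Q4 (+1); matched 4.
Augmenting path P3→Q1→P1→Q3 (+1); matched 5.
No augmenting path remains; maximum matching = 5.
König certificate: {P1, P2, P3, P4, P5} is a vertex cover of size 5 (every listed pair touches it), so no matching can be larger.

5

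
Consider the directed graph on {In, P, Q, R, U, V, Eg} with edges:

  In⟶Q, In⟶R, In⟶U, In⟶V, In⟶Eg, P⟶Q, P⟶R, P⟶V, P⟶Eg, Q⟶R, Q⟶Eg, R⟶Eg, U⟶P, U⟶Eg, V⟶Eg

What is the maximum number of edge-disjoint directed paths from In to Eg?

5

Assign every edge capacity 1; by Menger, the answer equals the max flow.
Path In→Eg (+1); total 1.
Path In→Q→Eg (+1); total 2.
Path In→R→Eg (+1); total 3.
Path In→U→Eg (+1); total 4.
Path In→V→Eg (+1); total 5.
No residual In→Eg path; max flow = 5.
Certifying cut of size 5: {In→Eg, In→Q, In→R, In→U, In→V}.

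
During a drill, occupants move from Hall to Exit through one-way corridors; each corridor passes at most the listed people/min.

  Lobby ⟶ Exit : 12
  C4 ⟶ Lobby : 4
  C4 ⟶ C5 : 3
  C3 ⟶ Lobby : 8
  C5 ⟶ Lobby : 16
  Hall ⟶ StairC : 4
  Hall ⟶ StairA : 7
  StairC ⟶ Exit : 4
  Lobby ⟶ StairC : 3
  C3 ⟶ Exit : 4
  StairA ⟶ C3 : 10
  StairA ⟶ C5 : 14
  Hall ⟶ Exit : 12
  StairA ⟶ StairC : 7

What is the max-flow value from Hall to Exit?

23

Augment Hall→Exit: bottleneck 12, flow now 12.
Augment Hall→StairC→Exit: bottleneck 4, flow now 16.
Augment Hall→StairA→C3→Exit: bottleneck 4, flow now 20.
Augment Hall→StairA→C5→Lobby→Exit: bottleneck 3, flow now 23.
No augmenting path remains; maximum flow = 23.
In the residual graph, reachable from Hall: {Hall}.
Min-cut edges: Hall→StairA (7), Hall→StairC (4), Hall→Exit (12); capacity 7 + 4 + 12 = 23.
This cut is saturated, so no flow can exceed 23.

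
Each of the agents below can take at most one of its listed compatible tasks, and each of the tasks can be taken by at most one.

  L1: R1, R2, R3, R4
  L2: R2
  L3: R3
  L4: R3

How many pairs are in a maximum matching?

3

Unit-capacity flow: source→left, listed edges, right→sink; max matching = max flow.
Augmenting path L1→R1 (+1); matched 1.
Augmenting path L2→R2 (+1); matched 2.
Augmenting path L3→R3 (+1); matched 3.
No augmenting path remains; maximum matching = 3.
König certificate: {L1, L2, R3} is a vertex cover of size 3 (every listed pair touches it), so no matching can be larger.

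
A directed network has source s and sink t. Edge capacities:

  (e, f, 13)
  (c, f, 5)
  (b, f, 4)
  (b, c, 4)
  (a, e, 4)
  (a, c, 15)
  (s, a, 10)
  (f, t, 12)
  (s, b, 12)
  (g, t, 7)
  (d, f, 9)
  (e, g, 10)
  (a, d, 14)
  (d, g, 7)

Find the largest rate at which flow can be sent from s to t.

18

Augment s→b→f→t: bottleneck 4, flow now 4.
Augment s→a→c→f→t: bottleneck 5, flow now 9.
Augment s→a→d→f→t: bottleneck 3, flow now 12.
Augment s→a→d→g→t: bottleneck 2, flow now 14.
Augment s→b→c→a→d→g→t: bottleneck 4, flow now 18. (uses reverse residual edge)
No augmenting path remains; maximum flow = 18.
In the residual graph, reachable from s: {s, b}.
Min-cut edges: s→a (10), b→c (4), b→f (4); capacity 10 + 4 + 4 = 18.
This cut is saturated, so no flow can exceed 18.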